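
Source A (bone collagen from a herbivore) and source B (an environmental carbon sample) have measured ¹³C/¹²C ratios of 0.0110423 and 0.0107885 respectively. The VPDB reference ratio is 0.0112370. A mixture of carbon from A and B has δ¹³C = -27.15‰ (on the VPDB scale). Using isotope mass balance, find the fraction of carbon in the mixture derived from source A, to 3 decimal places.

δ_A = (0.0110423/0.0112370 − 1)×1000 = (0.982673 − 1)×1000 = -17.327‰
δ_B = (0.0107885/0.0112370 − 1)×1000 = (0.960087 − 1)×1000 = -39.913‰
f_A = (δ_mix − δ_B)/(δ_A − δ_B) = (-27.15 − (-39.913))/(-17.327 − (-39.913))
f_A = 12.763 / 22.586 = 0.5651

0.565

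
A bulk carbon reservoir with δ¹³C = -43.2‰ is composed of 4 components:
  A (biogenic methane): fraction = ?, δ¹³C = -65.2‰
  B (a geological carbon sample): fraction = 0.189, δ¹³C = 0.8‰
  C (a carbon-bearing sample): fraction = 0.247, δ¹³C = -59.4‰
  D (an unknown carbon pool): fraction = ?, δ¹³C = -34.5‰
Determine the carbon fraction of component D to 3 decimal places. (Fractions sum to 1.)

Let f_D and f_A be the unknown fractions; fractions sum to 1 so f_D + f_A = 0.564.
Mass balance: Σ fᵢ·δᵢ = δ_bulk ⇒ f_D·(-34.5) + f_A·(-65.2) = -43.2 − (-14.521) = -28.679
Substitute f_A = 0.564 − f_D:
f_D·(-34.5 − -65.2) = -28.679 − 0.564×(-65.2) = 8.093
f_D = 8.093 / 30.7 = 0.2636

0.264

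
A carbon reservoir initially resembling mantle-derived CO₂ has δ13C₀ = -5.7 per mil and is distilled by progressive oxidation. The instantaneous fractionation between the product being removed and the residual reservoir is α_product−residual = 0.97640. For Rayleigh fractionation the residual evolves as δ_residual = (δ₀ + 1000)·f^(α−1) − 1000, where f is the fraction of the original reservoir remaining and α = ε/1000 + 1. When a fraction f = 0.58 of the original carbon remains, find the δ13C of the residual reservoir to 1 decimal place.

Rayleigh residual: δ_res = (δ₀ + 1000)·f^(α−1) − 1000
α − 1 = -0.02360
f^(α−1) = 0.58^(-0.02360) = 1.012939
δ_res = (-5.7 + 1000) × 1.012939 − 1000 = 1007.165 − 1000 = 7.16 per mil

7.2 per mil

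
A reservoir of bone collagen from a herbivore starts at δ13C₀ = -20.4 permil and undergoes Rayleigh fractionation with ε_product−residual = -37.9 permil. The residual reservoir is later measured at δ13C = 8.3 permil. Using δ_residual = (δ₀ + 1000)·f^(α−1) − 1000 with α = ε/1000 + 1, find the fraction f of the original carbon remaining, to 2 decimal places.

0.47

α − 1 = ε/1000 = -0.0379
(δ_res + 1000)/(δ₀ + 1000) = (8.3 + 1000)/(-20.4 + 1000) = 1008.3/979.6 = 1.029298
f = 1.029298^(1/-0.0379) = exp(ln(1.029298)/-0.0379) = exp(0.02888/-0.0379)
f = exp(-0.7619) = 0.4668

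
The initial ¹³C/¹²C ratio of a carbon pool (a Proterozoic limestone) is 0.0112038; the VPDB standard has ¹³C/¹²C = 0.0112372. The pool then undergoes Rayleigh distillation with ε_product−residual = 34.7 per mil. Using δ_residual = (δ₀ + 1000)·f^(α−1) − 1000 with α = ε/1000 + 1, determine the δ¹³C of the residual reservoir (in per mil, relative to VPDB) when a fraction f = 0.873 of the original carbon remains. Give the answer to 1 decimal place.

-7.7 per mil

δ₀ = (0.0112038/0.0112372 − 1)×1000 = (0.997028 − 1)×1000 = -2.972 per mil
α − 1 = ε/1000 = 0.0347
f^(α−1) = 0.873^(0.0347) = 0.995298
δ_res = (-2.972 + 1000) × 0.995298 − 1000 = 992.340 − 1000 = -7.66 per mil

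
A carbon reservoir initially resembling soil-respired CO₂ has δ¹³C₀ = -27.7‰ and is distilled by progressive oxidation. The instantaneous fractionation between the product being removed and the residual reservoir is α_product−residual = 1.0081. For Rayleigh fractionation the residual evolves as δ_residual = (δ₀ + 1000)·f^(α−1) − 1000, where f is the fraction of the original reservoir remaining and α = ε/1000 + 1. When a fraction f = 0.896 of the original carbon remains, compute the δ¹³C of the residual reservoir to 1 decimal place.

-28.6‰

Rayleigh residual: δ_res = (δ₀ + 1000)·f^(α−1) − 1000
α − 1 = 0.00810
f^(α−1) = 0.896^(0.00810) = 0.999111
δ_res = (-27.7 + 1000) × 0.999111 − 1000 = 971.436 − 1000 = -28.56‰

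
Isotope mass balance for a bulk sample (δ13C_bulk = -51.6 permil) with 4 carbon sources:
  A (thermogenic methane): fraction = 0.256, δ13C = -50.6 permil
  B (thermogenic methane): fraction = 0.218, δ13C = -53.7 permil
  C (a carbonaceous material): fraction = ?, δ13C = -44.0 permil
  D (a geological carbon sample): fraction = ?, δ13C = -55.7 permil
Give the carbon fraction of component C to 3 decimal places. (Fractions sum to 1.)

Let f_C and f_D be the unknown fractions; fractions sum to 1 so f_C + f_D = 0.526.
Mass balance: Σ fᵢ·δᵢ = δ_bulk ⇒ f_C·(-44.0) + f_D·(-55.7) = -51.6 − (-24.660) = -26.940
Substitute f_D = 0.526 − f_C:
f_C·(-44.0 − -55.7) = -26.940 − 0.526×(-55.7) = 2.358
f_C = 2.358 / 11.7 = 0.2016

0.202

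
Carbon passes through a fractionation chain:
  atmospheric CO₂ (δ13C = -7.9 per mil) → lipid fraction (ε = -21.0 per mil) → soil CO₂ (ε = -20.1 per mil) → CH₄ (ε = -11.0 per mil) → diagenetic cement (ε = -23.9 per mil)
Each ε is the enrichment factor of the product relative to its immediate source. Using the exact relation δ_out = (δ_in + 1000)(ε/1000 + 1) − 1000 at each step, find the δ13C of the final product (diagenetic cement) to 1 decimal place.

-81.2 per mil

step 1: δ = (-7.90 + 1000)·(-21.0/1000 + 1) − 1000 = -28.73 per mil
step 2: δ = (-28.73 + 1000)·(-20.1/1000 + 1) − 1000 = -48.26 per mil
step 3: δ = (-48.26 + 1000)·(-11.0/1000 + 1) − 1000 = -58.73 per mil
step 4: δ = (-58.73 + 1000)·(-23.9/1000 + 1) − 1000 = -81.22 per mil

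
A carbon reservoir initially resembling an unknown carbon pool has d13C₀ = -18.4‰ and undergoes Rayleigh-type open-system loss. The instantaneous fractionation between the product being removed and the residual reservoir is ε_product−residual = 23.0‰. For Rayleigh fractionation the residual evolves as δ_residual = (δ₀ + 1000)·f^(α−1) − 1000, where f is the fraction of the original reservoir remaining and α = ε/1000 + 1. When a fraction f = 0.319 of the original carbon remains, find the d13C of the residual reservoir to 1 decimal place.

Rayleigh residual: δ_res = (δ₀ + 1000)·f^(α−1) − 1000
α = ε/1000 + 1 = 1.02300, so α − 1 = 0.02300
f^(α−1) = 0.319^(0.02300) = 0.974063
δ_res = (-18.4 + 1000) × 0.974063 − 1000 = 956.141 − 1000 = -43.86‰

-43.9‰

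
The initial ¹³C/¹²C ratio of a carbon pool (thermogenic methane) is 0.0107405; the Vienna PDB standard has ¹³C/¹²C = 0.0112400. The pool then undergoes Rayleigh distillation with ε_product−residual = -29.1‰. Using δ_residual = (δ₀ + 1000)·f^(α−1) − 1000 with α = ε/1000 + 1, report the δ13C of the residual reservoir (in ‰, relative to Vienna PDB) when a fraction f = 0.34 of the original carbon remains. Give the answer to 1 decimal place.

-14.0‰

δ₀ = (0.0107405/0.0112400 − 1)×1000 = (0.955560 − 1)×1000 = -44.440‰
α − 1 = ε/1000 = -0.0291
f^(α−1) = 0.34^(-0.0291) = 1.031891
δ_res = (-44.440 + 1000) × 1.031891 − 1000 = 986.035 − 1000 = -13.97‰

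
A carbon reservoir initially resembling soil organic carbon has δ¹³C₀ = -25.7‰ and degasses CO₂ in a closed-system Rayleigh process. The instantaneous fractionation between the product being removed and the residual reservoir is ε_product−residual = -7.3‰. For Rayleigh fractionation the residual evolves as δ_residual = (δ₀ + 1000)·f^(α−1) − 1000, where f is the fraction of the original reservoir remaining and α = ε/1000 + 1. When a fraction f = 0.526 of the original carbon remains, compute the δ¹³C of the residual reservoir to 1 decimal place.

Rayleigh residual: δ_res = (δ₀ + 1000)·f^(α−1) − 1000
α = ε/1000 + 1 = 0.99270, so α − 1 = -0.00730
f^(α−1) = 0.526^(-0.00730) = 1.004701
δ_res = (-25.7 + 1000) × 1.004701 − 1000 = 978.880 − 1000 = -21.12‰

-21.1‰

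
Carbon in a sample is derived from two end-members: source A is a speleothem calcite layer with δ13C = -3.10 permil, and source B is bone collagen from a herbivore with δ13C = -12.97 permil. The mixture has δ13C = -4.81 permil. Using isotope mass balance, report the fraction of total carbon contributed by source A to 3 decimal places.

δ_mix = f_A·δ_A + (1 − f_A)·δ_B  ⇒  f_A = (δ_mix − δ_B)/(δ_A − δ_B)
f_A = (-4.81 − (-12.97)) / (-3.10 − (-12.97))
f_A = 8.16 / 9.87 = 0.8267

0.827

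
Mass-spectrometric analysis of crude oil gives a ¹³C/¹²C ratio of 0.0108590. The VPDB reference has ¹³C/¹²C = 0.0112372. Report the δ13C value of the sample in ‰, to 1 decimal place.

δ13C = (R_sample / R_standard − 1) × 1000
R_sample / R_standard = 0.0108590 / 0.0112372 = 0.966344
δ13C = (0.966344 − 1) × 1000 = -33.66‰

-33.7‰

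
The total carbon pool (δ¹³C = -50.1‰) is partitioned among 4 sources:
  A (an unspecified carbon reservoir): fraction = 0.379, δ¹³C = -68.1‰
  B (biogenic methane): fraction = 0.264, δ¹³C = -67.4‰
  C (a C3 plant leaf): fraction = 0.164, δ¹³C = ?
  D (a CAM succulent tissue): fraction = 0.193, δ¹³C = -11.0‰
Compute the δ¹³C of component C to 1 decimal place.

-26.7‰

Isotope mass balance: δ_bulk = Σ fᵢ·δᵢ.
-50.1 = 0.379×(-68.1) + 0.264×(-67.4) + 0.164×δ_C + 0.193×(-11.0)
0.164·δ_C = -50.1 − (-45.727) = -4.373
δ_C = -4.373 / 0.164 = -26.67‰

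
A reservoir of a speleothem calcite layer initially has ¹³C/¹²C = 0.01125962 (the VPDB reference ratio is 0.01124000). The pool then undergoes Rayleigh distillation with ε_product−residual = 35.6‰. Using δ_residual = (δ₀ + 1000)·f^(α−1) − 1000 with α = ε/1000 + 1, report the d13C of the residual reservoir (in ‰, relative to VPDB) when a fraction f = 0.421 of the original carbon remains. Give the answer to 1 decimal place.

-28.6‰

δ₀ = (0.01125962/0.01124000 − 1)×1000 = (1.001746 − 1)×1000 = 1.746‰
α − 1 = ε/1000 = 0.0356
f^(α−1) = 0.421^(0.0356) = 0.969671
δ_res = (1.746 + 1000) × 0.969671 − 1000 = 971.364 − 1000 = -28.64‰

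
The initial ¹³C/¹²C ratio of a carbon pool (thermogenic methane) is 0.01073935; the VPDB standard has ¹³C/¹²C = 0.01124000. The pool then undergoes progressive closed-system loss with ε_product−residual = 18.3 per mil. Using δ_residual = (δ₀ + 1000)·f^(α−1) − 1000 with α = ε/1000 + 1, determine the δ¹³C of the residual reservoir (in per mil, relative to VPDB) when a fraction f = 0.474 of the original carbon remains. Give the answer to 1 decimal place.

δ₀ = (0.01073935/0.01124000 − 1)×1000 = (0.955458 − 1)×1000 = -44.542 per mil
α − 1 = ε/1000 = 0.0183
f^(α−1) = 0.474^(0.0183) = 0.986431
δ_res = (-44.542 + 1000) × 0.986431 − 1000 = 942.494 − 1000 = -57.51 per mil

-57.5 per mil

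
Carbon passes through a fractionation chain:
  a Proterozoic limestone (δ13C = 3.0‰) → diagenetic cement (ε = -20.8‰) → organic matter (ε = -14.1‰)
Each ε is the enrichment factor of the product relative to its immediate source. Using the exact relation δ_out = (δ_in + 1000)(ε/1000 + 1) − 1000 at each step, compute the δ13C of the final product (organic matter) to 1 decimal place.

-31.7‰

step 1: δ = (3.00 + 1000)·(-20.8/1000 + 1) − 1000 = -17.86‰
step 2: δ = (-17.86 + 1000)·(-14.1/1000 + 1) − 1000 = -31.71‰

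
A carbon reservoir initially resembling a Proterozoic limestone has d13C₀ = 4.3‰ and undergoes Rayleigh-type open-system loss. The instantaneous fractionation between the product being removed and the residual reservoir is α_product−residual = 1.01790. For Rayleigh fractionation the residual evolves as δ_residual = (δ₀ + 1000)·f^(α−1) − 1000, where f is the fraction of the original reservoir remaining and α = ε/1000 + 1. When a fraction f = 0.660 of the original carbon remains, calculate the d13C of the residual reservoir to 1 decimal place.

-3.1‰

Rayleigh residual: δ_res = (δ₀ + 1000)·f^(α−1) − 1000
α − 1 = 0.01790
f^(α−1) = 0.660^(0.01790) = 0.992590
δ_res = (4.3 + 1000) × 0.992590 − 1000 = 996.858 − 1000 = -3.14‰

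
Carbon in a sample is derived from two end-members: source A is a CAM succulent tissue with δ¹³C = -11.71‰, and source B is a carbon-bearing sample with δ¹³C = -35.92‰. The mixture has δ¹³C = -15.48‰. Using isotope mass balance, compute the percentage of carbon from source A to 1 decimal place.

δ_mix = f_A·δ_A + (1 − f_A)·δ_B  ⇒  f_A = (δ_mix − δ_B)/(δ_A − δ_B)
f_A = (-15.48 − (-35.92)) / (-11.71 − (-35.92))
f_A = 20.44 / 24.21 = 0.8443

84.4%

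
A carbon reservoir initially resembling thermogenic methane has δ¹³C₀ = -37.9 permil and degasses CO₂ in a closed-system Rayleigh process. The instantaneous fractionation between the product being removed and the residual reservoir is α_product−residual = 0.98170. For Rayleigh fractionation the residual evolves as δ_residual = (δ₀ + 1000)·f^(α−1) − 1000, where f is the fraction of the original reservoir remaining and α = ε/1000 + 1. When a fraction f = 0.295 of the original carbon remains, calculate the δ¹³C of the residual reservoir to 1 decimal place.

-16.2 permil

Rayleigh residual: δ_res = (δ₀ + 1000)·f^(α−1) − 1000
α − 1 = -0.01830
f^(α−1) = 0.295^(-0.01830) = 1.022592
δ_res = (-37.9 + 1000) × 1.022592 − 1000 = 983.835 − 1000 = -16.16 permil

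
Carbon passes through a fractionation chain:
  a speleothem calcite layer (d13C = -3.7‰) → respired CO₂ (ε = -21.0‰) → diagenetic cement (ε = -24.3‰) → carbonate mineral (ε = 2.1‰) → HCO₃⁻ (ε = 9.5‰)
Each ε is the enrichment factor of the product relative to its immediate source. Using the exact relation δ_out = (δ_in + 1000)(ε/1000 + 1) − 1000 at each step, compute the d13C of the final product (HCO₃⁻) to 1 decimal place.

step 1: δ = (-3.70 + 1000)·(-21.0/1000 + 1) − 1000 = -24.62‰
step 2: δ = (-24.62 + 1000)·(-24.3/1000 + 1) − 1000 = -48.32‰
step 3: δ = (-48.32 + 1000)·(2.1/1000 + 1) − 1000 = -46.33‰
step 4: δ = (-46.33 + 1000)·(9.5/1000 + 1) − 1000 = -37.27‰

-37.3‰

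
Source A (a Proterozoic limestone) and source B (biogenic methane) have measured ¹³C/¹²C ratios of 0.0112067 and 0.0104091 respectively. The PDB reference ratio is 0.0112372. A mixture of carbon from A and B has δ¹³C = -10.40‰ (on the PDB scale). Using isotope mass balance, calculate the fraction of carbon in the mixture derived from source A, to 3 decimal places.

0.892

δ_A = (0.0112067/0.0112372 − 1)×1000 = (0.997286 − 1)×1000 = -2.714‰
δ_B = (0.0104091/0.0112372 − 1)×1000 = (0.926307 − 1)×1000 = -73.693‰
f_A = (δ_mix − δ_B)/(δ_A − δ_B) = (-10.40 − (-73.693))/(-2.714 − (-73.693))
f_A = 63.293 / 70.979 = 0.8917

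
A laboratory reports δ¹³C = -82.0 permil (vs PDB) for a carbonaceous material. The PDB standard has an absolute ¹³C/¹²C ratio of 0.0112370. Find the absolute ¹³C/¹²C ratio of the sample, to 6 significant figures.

0.0103156

R_sample = R_standard × (δ¹³C/1000 + 1)
R_sample = 0.0112370 × (-82.0/1000 + 1) = 0.0112370 × 0.918000
R_sample = 0.0103156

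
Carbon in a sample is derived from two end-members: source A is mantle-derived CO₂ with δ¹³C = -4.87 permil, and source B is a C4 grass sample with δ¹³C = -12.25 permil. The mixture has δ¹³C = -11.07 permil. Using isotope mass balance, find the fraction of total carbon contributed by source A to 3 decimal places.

δ_mix = f_A·δ_A + (1 − f_A)·δ_B  ⇒  f_A = (δ_mix − δ_B)/(δ_A − δ_B)
f_A = (-11.07 − (-12.25)) / (-4.87 − (-12.25))
f_A = 1.18 / 7.38 = 0.1599

0.160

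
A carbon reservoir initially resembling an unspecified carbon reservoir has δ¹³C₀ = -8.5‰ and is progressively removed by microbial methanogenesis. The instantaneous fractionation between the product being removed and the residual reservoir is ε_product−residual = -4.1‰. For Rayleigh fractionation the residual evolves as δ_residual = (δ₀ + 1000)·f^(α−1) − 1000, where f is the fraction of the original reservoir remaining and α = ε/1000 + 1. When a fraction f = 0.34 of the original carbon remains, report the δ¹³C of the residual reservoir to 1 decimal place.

Rayleigh residual: δ_res = (δ₀ + 1000)·f^(α−1) − 1000
α = ε/1000 + 1 = 0.99590, so α − 1 = -0.00410
f^(α−1) = 0.34^(-0.00410) = 1.004433
δ_res = (-8.5 + 1000) × 1.004433 − 1000 = 995.895 − 1000 = -4.10‰

-4.1‰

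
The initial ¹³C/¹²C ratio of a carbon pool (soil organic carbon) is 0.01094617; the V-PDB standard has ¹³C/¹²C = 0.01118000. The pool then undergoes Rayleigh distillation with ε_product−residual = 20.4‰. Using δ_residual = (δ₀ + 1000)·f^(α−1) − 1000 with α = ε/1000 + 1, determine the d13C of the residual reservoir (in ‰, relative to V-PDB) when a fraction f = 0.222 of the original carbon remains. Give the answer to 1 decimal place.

δ₀ = (0.01094617/0.01118000 − 1)×1000 = (0.979085 − 1)×1000 = -20.915‰
α − 1 = ε/1000 = 0.0204
f^(α−1) = 0.222^(0.0204) = 0.969763
δ_res = (-20.915 + 1000) × 0.969763 − 1000 = 949.480 − 1000 = -50.52‰

-50.5‰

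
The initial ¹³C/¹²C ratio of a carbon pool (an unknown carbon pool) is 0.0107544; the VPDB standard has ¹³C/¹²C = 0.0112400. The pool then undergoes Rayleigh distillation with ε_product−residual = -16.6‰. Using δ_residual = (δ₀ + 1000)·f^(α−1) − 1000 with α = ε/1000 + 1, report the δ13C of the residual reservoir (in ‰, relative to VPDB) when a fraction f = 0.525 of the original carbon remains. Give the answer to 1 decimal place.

-32.9‰

δ₀ = (0.0107544/0.0112400 − 1)×1000 = (0.956797 − 1)×1000 = -43.203‰
α − 1 = ε/1000 = -0.0166
f^(α−1) = 0.525^(-0.0166) = 1.010754
δ_res = (-43.203 + 1000) × 1.010754 − 1000 = 967.086 − 1000 = -32.91‰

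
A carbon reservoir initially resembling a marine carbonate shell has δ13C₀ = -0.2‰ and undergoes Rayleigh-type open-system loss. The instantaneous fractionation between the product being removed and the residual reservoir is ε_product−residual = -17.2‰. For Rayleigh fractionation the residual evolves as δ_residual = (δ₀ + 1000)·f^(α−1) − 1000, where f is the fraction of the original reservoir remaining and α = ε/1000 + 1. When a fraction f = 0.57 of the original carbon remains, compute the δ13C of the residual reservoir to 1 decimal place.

Rayleigh residual: δ_res = (δ₀ + 1000)·f^(α−1) − 1000
α = ε/1000 + 1 = 0.98280, so α − 1 = -0.01720
f^(α−1) = 0.57^(-0.01720) = 1.009715
δ_res = (-0.2 + 1000) × 1.009715 − 1000 = 1009.513 − 1000 = 9.51‰

9.5‰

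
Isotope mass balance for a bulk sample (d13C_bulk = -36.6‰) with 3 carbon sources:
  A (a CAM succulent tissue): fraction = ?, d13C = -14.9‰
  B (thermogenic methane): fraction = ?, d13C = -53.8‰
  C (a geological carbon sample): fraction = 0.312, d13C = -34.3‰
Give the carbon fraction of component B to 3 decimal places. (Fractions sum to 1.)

0.402

Let f_B and f_A be the unknown fractions; fractions sum to 1 so f_B + f_A = 0.688.
Mass balance: Σ fᵢ·δᵢ = δ_bulk ⇒ f_B·(-53.8) + f_A·(-14.9) = -36.6 − (-10.702) = -25.898
Substitute f_A = 0.688 − f_B:
f_B·(-53.8 − -14.9) = -25.898 − 0.688×(-14.9) = -15.647
f_B = -15.647 / -38.9 = 0.4022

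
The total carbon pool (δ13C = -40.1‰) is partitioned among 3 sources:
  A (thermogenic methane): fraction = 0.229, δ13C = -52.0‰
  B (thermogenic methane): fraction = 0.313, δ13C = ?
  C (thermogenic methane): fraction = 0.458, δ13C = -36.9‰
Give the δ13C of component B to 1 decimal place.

-36.1‰

Isotope mass balance: δ_bulk = Σ fᵢ·δᵢ.
-40.1 = 0.229×(-52.0) + 0.313×δ_B + 0.458×(-36.9)
0.313·δ_B = -40.1 − (-28.808) = -11.292
δ_B = -11.292 / 0.313 = -36.08‰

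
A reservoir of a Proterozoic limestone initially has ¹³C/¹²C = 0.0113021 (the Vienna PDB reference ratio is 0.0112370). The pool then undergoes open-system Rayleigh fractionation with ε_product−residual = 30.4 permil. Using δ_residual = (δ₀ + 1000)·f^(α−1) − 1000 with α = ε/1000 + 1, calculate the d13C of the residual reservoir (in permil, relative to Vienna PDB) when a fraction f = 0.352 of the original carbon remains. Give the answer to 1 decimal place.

-25.6 permil

δ₀ = (0.0113021/0.0112370 − 1)×1000 = (1.005793 − 1)×1000 = 5.793 permil
α − 1 = ε/1000 = 0.0304
f^(α−1) = 0.352^(0.0304) = 0.968757
δ_res = (5.793 + 1000) × 0.968757 − 1000 = 974.369 − 1000 = -25.63 permil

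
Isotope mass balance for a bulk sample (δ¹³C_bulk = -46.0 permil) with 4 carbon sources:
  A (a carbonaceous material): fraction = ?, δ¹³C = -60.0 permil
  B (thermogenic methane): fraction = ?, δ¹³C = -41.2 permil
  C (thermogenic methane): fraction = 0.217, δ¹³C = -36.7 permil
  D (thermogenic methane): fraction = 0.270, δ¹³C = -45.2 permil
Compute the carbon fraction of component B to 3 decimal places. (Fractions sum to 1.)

Let f_B and f_A be the unknown fractions; fractions sum to 1 so f_B + f_A = 0.513.
Mass balance: Σ fᵢ·δᵢ = δ_bulk ⇒ f_B·(-41.2) + f_A·(-60.0) = -46.0 − (-20.168) = -25.832
Substitute f_A = 0.513 − f_B:
f_B·(-41.2 − -60.0) = -25.832 − 0.513×(-60.0) = 4.948
f_B = 4.948 / 18.8 = 0.2632

0.263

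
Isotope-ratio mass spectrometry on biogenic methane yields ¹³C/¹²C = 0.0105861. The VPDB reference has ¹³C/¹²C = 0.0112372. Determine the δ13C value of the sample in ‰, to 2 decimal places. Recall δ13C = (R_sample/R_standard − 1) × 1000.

-57.94‰

δ13C = (R_sample / R_standard − 1) × 1000
R_sample / R_standard = 0.0105861 / 0.0112372 = 0.942059
δ13C = (0.942059 − 1) × 1000 = -57.941‰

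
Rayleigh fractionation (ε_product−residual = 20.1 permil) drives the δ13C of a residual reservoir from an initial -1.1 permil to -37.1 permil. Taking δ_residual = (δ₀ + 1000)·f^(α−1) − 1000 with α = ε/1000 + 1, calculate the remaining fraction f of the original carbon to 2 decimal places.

α − 1 = ε/1000 = 0.0201
(δ_res + 1000)/(δ₀ + 1000) = (-37.1 + 1000)/(-1.1 + 1000) = 962.9/998.9 = 0.963960
f = 0.963960^(1/0.0201) = exp(ln(0.963960)/0.0201) = exp(-0.03671/0.0201)
f = exp(-1.8261) = 0.1610

0.16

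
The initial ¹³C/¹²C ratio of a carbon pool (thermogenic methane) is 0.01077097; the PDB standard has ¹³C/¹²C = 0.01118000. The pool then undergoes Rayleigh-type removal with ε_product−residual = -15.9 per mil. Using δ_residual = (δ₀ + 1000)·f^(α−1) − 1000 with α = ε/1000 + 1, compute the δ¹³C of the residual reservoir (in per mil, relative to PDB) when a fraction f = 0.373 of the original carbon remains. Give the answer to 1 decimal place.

-21.4 per mil

δ₀ = (0.01077097/0.01118000 − 1)×1000 = (0.963414 − 1)×1000 = -36.586 per mil
α − 1 = ε/1000 = -0.0159
f^(α−1) = 0.373^(-0.0159) = 1.015804
δ_res = (-36.586 + 1000) × 1.015804 − 1000 = 978.640 − 1000 = -21.36 per mil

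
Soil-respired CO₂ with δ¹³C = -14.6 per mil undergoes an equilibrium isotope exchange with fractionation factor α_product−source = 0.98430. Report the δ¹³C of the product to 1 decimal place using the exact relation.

δ_product = (δ_source + 1000)·α − 1000
δ_product = (-14.6 + 1000) × 0.98430 − 1000
δ_product = 969.929 − 1000 = -30.07 per mil

-30.1 per mil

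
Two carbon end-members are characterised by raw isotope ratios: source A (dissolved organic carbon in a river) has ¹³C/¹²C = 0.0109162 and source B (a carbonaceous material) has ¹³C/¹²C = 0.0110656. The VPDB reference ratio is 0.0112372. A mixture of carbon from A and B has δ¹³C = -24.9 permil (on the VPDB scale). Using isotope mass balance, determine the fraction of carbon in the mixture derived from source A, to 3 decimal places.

δ_A = (0.0109162/0.0112372 − 1)×1000 = (0.971434 − 1)×1000 = -28.566 permil
δ_B = (0.0110656/0.0112372 − 1)×1000 = (0.984729 − 1)×1000 = -15.271 permil
f_A = (δ_mix − δ_B)/(δ_A − δ_B) = (-24.9 − (-15.271))/(-28.566 − (-15.271))
f_A = -9.629 / -13.295 = 0.7243

0.724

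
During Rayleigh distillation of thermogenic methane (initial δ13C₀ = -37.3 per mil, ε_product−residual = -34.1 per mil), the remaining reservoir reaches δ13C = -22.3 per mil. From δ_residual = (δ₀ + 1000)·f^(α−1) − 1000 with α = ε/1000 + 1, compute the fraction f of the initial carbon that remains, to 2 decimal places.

0.64

α − 1 = ε/1000 = -0.0341
(δ_res + 1000)/(δ₀ + 1000) = (-22.3 + 1000)/(-37.3 + 1000) = 977.7/962.7 = 1.015581
f = 1.015581^(1/-0.0341) = exp(ln(1.015581)/-0.0341) = exp(0.01546/-0.0341)
f = exp(-0.4534) = 0.6355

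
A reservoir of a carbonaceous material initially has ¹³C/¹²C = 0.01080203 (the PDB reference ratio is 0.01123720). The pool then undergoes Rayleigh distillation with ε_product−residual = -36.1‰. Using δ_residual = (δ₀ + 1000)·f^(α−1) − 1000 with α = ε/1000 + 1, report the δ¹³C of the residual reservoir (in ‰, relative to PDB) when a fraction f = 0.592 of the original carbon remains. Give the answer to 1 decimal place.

δ₀ = (0.01080203/0.01123720 − 1)×1000 = (0.961274 − 1)×1000 = -38.726‰
α − 1 = ε/1000 = -0.0361
f^(α−1) = 0.592^(-0.0361) = 1.019106
δ_res = (-38.726 + 1000) × 1.019106 − 1000 = 979.640 − 1000 = -20.36‰

-20.4‰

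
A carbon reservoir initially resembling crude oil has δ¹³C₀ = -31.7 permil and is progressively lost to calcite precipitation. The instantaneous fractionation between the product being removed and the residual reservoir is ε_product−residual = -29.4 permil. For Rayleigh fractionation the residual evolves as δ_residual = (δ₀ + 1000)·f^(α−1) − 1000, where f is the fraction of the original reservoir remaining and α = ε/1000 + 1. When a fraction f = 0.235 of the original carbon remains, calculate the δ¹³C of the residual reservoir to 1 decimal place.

Rayleigh residual: δ_res = (δ₀ + 1000)·f^(α−1) − 1000
α = ε/1000 + 1 = 0.97060, so α − 1 = -0.02940
f^(α−1) = 0.235^(-0.02940) = 1.043496
δ_res = (-31.7 + 1000) × 1.043496 − 1000 = 1010.417 − 1000 = 10.42 permil

10.4 permil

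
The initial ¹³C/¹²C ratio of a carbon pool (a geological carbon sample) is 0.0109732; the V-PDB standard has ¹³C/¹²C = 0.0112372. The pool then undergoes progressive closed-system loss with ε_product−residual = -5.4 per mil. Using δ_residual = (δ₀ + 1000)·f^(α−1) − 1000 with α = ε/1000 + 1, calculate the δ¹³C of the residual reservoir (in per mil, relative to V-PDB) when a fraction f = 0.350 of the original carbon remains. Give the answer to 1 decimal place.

-17.9 per mil

δ₀ = (0.0109732/0.0112372 − 1)×1000 = (0.976507 − 1)×1000 = -23.493 per mil
α − 1 = ε/1000 = -0.0054
f^(α−1) = 0.350^(-0.0054) = 1.005685
δ_res = (-23.493 + 1000) × 1.005685 − 1000 = 982.058 − 1000 = -17.94 per mil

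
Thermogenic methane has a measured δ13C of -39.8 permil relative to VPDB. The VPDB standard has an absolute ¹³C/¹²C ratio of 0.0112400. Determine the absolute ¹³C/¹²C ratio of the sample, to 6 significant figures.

0.0107926

R_sample = R_standard × (δ13C/1000 + 1)
R_sample = 0.0112400 × (-39.8/1000 + 1) = 0.0112400 × 0.960200
R_sample = 0.0107926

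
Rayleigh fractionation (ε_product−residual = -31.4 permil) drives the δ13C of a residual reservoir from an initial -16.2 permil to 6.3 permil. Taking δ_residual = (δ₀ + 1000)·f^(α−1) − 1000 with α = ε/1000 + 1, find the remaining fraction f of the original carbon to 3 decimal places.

0.487

α − 1 = ε/1000 = -0.0314
(δ_res + 1000)/(δ₀ + 1000) = (6.3 + 1000)/(-16.2 + 1000) = 1006.3/983.8 = 1.022871
f = 1.022871^(1/-0.0314) = exp(ln(1.022871)/-0.0314) = exp(0.02261/-0.0314)
f = exp(-0.7202) = 0.4867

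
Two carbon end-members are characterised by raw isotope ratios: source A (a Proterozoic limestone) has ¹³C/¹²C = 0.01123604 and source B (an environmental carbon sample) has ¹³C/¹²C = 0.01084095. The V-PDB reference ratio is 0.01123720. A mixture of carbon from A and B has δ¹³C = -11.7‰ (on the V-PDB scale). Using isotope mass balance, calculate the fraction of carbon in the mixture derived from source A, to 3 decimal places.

δ_A = (0.01123604/0.01123720 − 1)×1000 = (0.999897 − 1)×1000 = -0.103‰
δ_B = (0.01084095/0.01123720 − 1)×1000 = (0.964738 − 1)×1000 = -35.262‰
f_A = (δ_mix − δ_B)/(δ_A − δ_B) = (-11.7 − (-35.262))/(-0.103 − (-35.262))
f_A = 23.562 / 35.159 = 0.6702

0.670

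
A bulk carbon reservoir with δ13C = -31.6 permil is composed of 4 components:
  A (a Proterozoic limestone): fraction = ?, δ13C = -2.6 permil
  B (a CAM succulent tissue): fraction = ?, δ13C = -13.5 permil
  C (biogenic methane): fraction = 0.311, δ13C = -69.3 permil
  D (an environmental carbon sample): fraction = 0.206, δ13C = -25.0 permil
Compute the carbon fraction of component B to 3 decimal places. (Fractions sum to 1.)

0.334

Let f_B and f_A be the unknown fractions; fractions sum to 1 so f_B + f_A = 0.483.
Mass balance: Σ fᵢ·δᵢ = δ_bulk ⇒ f_B·(-13.5) + f_A·(-2.6) = -31.6 − (-26.702) = -4.898
Substitute f_A = 0.483 − f_B:
f_B·(-13.5 − -2.6) = -4.898 − 0.483×(-2.6) = -3.642
f_B = -3.642 / -10.9 = 0.3341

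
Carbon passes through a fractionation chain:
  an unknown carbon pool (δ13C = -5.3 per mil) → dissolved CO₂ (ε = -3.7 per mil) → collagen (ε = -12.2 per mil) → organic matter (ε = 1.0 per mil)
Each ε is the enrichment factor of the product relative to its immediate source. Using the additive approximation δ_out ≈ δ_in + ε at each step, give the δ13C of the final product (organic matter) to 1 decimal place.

step 1: δ ≈ -5.3 + (-3.7) = -9.0 per mil
step 2: δ ≈ -9.0 + (-12.2) = -21.2 per mil
step 3: δ ≈ -21.2 + (1.0) = -20.2 per mil

-20.2 per mil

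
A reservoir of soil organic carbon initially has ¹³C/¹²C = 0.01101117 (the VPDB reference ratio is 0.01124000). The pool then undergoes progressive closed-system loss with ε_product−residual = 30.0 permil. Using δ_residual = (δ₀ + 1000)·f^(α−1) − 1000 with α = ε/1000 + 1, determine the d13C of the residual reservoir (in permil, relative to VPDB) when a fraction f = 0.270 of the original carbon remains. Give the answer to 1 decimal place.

δ₀ = (0.01101117/0.01124000 − 1)×1000 = (0.979641 − 1)×1000 = -20.359 permil
α − 1 = ε/1000 = 0.0300
f^(α−1) = 0.270^(0.0300) = 0.961481
δ_res = (-20.359 + 1000) × 0.961481 − 1000 = 941.907 − 1000 = -58.09 permil

-58.1 permil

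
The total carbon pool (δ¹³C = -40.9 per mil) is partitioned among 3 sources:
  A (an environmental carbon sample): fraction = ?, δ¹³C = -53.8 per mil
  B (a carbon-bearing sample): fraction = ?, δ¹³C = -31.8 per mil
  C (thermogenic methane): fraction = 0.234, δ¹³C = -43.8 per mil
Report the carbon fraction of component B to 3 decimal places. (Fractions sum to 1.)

0.480

Let f_B and f_A be the unknown fractions; fractions sum to 1 so f_B + f_A = 0.766.
Mass balance: Σ fᵢ·δᵢ = δ_bulk ⇒ f_B·(-31.8) + f_A·(-53.8) = -40.9 − (-10.249) = -30.651
Substitute f_A = 0.766 − f_B:
f_B·(-31.8 − -53.8) = -30.651 − 0.766×(-53.8) = 10.560
f_B = 10.560 / 22.0 = 0.4800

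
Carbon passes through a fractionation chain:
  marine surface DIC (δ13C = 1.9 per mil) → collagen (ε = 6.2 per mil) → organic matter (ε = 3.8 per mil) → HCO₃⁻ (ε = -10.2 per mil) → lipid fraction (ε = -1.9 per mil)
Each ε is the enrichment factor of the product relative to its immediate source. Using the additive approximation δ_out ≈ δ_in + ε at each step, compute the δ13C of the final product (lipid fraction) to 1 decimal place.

-0.2 per mil

step 1: δ ≈ 1.9 + (6.2) = 8.1 per mil
step 2: δ ≈ 8.1 + (3.8) = 11.9 per mil
step 3: δ ≈ 11.9 + (-10.2) = 1.7 per mil
step 4: δ ≈ 1.7 + (-1.9) = -0.2 per mil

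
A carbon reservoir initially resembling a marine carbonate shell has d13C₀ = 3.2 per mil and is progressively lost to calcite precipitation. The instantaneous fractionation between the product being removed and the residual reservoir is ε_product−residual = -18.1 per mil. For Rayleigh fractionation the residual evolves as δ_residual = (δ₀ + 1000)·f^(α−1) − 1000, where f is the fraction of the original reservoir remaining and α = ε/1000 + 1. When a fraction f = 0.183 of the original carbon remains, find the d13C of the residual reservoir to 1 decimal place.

Rayleigh residual: δ_res = (δ₀ + 1000)·f^(α−1) − 1000
α = ε/1000 + 1 = 0.98190, so α − 1 = -0.01810
f^(α−1) = 0.183^(-0.01810) = 1.031216
δ_res = (3.2 + 1000) × 1.031216 − 1000 = 1034.516 − 1000 = 34.52 per mil

34.5 per mil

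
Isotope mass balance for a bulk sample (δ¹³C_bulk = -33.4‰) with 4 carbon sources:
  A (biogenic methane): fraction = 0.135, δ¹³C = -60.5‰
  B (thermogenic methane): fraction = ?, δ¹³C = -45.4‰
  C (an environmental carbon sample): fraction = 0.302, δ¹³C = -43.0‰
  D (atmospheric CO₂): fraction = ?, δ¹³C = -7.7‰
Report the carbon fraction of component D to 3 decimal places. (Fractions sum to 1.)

0.353

Let f_D and f_B be the unknown fractions; fractions sum to 1 so f_D + f_B = 0.563.
Mass balance: Σ fᵢ·δᵢ = δ_bulk ⇒ f_D·(-7.7) + f_B·(-45.4) = -33.4 − (-21.154) = -12.246
Substitute f_B = 0.563 − f_D:
f_D·(-7.7 − -45.4) = -12.246 − 0.563×(-45.4) = 13.314
f_D = 13.314 / 37.7 = 0.3531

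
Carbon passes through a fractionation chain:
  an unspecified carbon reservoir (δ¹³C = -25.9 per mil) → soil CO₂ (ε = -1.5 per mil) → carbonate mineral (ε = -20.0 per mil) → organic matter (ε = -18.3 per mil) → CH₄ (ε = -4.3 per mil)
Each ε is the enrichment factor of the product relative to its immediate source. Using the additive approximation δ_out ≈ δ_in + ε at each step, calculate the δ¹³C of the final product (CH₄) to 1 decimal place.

step 1: δ ≈ -25.9 + (-1.5) = -27.4 per mil
step 2: δ ≈ -27.4 + (-20.0) = -47.4 per mil
step 3: δ ≈ -47.4 + (-18.3) = -65.7 per mil
step 4: δ ≈ -65.7 + (-4.3) = -70.0 per mil

-70.0 per mil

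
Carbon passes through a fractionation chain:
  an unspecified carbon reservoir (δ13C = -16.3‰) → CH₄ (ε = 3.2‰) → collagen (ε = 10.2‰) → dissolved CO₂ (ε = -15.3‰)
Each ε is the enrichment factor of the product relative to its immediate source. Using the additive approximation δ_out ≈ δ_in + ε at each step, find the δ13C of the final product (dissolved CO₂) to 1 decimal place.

-18.2‰

step 1: δ ≈ -16.3 + (3.2) = -13.1‰
step 2: δ ≈ -13.1 + (10.2) = -2.9‰
step 3: δ ≈ -2.9 + (-15.3) = -18.2‰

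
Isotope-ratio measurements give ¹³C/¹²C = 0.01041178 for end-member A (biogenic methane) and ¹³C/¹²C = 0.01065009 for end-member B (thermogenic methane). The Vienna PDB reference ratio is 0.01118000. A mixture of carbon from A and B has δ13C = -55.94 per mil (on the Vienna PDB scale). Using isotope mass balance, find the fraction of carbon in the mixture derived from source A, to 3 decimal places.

δ_A = (0.01041178/0.01118000 − 1)×1000 = (0.931286 − 1)×1000 = -68.714 per mil
δ_B = (0.01065009/0.01118000 − 1)×1000 = (0.952602 − 1)×1000 = -47.398 per mil
f_A = (δ_mix − δ_B)/(δ_A − δ_B) = (-55.94 − (-47.398))/(-68.714 − (-47.398))
f_A = -8.542 / -21.316 = 0.4007

0.401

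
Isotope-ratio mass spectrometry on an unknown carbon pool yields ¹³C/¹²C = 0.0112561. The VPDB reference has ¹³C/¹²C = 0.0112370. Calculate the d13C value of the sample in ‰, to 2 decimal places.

1.70‰

d13C = (R_sample / R_standard − 1) × 1000
R_sample / R_standard = 0.0112561 / 0.0112370 = 1.001700
d13C = (1.001700 − 1) × 1000 = 1.700‰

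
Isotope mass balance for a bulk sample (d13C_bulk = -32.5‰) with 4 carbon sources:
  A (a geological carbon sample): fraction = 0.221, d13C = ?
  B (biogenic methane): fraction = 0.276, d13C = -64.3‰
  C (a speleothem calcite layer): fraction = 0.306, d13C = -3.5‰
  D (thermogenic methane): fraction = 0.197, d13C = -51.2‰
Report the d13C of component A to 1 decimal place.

-16.3‰

Isotope mass balance: δ_bulk = Σ fᵢ·δᵢ.
-32.5 = 0.221×δ_A + 0.276×(-64.3) + 0.306×(-3.5) + 0.197×(-51.2)
0.221·δ_A = -32.5 − (-28.904) = -3.596
δ_A = -3.596 / 0.221 = -16.27‰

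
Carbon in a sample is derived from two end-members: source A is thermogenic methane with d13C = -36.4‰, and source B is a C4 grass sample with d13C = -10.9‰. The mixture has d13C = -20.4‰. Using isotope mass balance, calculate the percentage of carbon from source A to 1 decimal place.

δ_mix = f_A·δ_A + (1 − f_A)·δ_B  ⇒  f_A = (δ_mix − δ_B)/(δ_A − δ_B)
f_A = (-20.4 − (-10.9)) / (-36.4 − (-10.9))
f_A = -9.5 / -25.5 = 0.3725

37.3%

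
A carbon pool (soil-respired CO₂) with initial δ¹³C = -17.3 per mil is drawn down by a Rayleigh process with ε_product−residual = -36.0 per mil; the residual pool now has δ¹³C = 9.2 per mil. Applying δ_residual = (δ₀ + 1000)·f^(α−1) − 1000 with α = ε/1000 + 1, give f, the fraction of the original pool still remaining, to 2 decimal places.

0.48

α − 1 = ε/1000 = -0.0360
(δ_res + 1000)/(δ₀ + 1000) = (9.2 + 1000)/(-17.3 + 1000) = 1009.2/982.7 = 1.026967
f = 1.026967^(1/-0.0360) = exp(ln(1.026967)/-0.0360) = exp(0.02661/-0.0360)
f = exp(-0.7391) = 0.4775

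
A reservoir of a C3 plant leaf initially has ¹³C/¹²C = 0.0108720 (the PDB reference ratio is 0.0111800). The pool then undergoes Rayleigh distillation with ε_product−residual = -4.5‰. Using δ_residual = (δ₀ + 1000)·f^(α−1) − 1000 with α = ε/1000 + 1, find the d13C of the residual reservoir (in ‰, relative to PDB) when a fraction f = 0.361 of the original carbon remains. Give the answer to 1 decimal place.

-23.1‰

δ₀ = (0.0108720/0.0111800 − 1)×1000 = (0.972451 − 1)×1000 = -27.549‰
α − 1 = ε/1000 = -0.0045
f^(α−1) = 0.361^(-0.0045) = 1.004595
δ_res = (-27.549 + 1000) × 1.004595 − 1000 = 976.920 − 1000 = -23.08‰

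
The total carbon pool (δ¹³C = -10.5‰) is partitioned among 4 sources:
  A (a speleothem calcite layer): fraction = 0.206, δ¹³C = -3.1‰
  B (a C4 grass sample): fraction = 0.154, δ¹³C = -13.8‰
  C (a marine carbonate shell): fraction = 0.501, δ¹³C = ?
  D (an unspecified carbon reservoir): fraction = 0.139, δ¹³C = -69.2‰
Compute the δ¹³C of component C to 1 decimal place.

3.8‰

Isotope mass balance: δ_bulk = Σ fᵢ·δᵢ.
-10.5 = 0.206×(-3.1) + 0.154×(-13.8) + 0.501×δ_C + 0.139×(-69.2)
0.501·δ_C = -10.5 − (-12.383) = 1.883
δ_C = 1.883 / 0.501 = 3.76‰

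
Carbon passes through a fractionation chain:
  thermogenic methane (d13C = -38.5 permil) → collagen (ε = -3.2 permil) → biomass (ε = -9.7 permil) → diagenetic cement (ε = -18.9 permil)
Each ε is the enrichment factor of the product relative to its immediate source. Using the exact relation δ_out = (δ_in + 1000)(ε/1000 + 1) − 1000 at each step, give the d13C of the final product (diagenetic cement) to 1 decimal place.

-68.8 permil

step 1: δ = (-38.50 + 1000)·(-3.2/1000 + 1) − 1000 = -41.58 permil
step 2: δ = (-41.58 + 1000)·(-9.7/1000 + 1) − 1000 = -50.87 permil
step 3: δ = (-50.87 + 1000)·(-18.9/1000 + 1) − 1000 = -68.81 permil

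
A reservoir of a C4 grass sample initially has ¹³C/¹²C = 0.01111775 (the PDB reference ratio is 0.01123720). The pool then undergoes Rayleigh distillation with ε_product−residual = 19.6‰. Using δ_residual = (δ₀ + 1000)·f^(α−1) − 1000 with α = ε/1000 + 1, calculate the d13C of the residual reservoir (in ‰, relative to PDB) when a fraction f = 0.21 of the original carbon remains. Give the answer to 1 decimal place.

δ₀ = (0.01111775/0.01123720 − 1)×1000 = (0.989370 − 1)×1000 = -10.630‰
α − 1 = ε/1000 = 0.0196
f^(α−1) = 0.21^(0.0196) = 0.969874
δ_res = (-10.630 + 1000) × 0.969874 − 1000 = 959.565 − 1000 = -40.44‰

-40.4‰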